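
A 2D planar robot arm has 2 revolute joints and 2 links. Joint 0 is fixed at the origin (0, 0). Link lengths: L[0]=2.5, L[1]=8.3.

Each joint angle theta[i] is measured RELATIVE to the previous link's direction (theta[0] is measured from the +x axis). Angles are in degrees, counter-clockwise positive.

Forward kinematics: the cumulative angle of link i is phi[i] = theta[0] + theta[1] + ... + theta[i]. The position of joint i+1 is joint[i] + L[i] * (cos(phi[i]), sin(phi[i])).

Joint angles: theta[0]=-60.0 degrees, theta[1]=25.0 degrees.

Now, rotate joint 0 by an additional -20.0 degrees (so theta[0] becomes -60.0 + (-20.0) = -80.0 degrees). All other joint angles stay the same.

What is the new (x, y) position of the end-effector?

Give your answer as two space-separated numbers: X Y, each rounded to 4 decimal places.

Answer: 5.1948 -9.2610

Derivation:
joint[0] = (0.0000, 0.0000)  (base)
link 0: phi[0] = -80 = -80 deg
  cos(-80 deg) = 0.1736, sin(-80 deg) = -0.9848
  joint[1] = (0.0000, 0.0000) + 2.5 * (0.1736, -0.9848) = (0.0000 + 0.4341, 0.0000 + -2.4620) = (0.4341, -2.4620)
link 1: phi[1] = -80 + 25 = -55 deg
  cos(-55 deg) = 0.5736, sin(-55 deg) = -0.8192
  joint[2] = (0.4341, -2.4620) + 8.3 * (0.5736, -0.8192) = (0.4341 + 4.7607, -2.4620 + -6.7990) = (5.1948, -9.2610)
End effector: (5.1948, -9.2610)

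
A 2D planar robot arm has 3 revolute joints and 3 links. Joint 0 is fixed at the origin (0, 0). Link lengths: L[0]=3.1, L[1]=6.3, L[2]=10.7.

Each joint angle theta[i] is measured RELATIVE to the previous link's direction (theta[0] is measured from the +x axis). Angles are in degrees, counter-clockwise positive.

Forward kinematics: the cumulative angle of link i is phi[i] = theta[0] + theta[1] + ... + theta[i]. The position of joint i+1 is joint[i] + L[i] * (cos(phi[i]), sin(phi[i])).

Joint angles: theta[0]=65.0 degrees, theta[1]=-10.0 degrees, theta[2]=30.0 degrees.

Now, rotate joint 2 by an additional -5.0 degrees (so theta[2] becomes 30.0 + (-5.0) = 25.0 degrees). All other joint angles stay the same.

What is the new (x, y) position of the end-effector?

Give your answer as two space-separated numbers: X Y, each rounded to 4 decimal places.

Answer: 6.7817 18.5077

Derivation:
joint[0] = (0.0000, 0.0000)  (base)
link 0: phi[0] = 65 = 65 deg
  cos(65 deg) = 0.4226, sin(65 deg) = 0.9063
  joint[1] = (0.0000, 0.0000) + 3.1 * (0.4226, 0.9063) = (0.0000 + 1.3101, 0.0000 + 2.8096) = (1.3101, 2.8096)
link 1: phi[1] = 65 + -10 = 55 deg
  cos(55 deg) = 0.5736, sin(55 deg) = 0.8192
  joint[2] = (1.3101, 2.8096) + 6.3 * (0.5736, 0.8192) = (1.3101 + 3.6135, 2.8096 + 5.1607) = (4.9236, 7.9702)
link 2: phi[2] = 65 + -10 + 25 = 80 deg
  cos(80 deg) = 0.1736, sin(80 deg) = 0.9848
  joint[3] = (4.9236, 7.9702) + 10.7 * (0.1736, 0.9848) = (4.9236 + 1.8580, 7.9702 + 10.5374) = (6.7817, 18.5077)
End effector: (6.7817, 18.5077)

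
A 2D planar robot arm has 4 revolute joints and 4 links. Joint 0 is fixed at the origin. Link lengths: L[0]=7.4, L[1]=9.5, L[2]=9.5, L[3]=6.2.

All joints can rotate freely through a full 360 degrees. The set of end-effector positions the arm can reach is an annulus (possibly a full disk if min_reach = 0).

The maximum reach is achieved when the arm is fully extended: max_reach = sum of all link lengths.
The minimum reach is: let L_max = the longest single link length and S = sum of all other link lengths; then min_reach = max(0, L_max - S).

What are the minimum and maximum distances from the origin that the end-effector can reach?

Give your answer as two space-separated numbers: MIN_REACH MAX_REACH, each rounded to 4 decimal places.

Link lengths: [7.4, 9.5, 9.5, 6.2]
max_reach = 7.4 + 9.5 + 9.5 + 6.2 = 32.6
L_max = max([7.4, 9.5, 9.5, 6.2]) = 9.5
S (sum of others) = 32.6 - 9.5 = 23.1
min_reach = max(0, 9.5 - 23.1) = max(0, -13.6) = 0

Answer: 0.0000 32.6000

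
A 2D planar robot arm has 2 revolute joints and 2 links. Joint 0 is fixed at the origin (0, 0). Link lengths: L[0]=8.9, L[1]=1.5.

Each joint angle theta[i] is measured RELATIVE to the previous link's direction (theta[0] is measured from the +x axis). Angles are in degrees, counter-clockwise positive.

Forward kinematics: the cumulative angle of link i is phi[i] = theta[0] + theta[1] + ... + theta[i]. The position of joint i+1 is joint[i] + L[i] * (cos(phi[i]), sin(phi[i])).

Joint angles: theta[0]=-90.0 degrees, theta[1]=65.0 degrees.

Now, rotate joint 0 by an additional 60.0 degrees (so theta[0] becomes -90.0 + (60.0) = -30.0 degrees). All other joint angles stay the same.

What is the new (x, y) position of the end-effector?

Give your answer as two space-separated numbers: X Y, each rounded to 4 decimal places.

Answer: 8.9364 -3.5896

Derivation:
joint[0] = (0.0000, 0.0000)  (base)
link 0: phi[0] = -30 = -30 deg
  cos(-30 deg) = 0.8660, sin(-30 deg) = -0.5000
  joint[1] = (0.0000, 0.0000) + 8.9 * (0.8660, -0.5000) = (0.0000 + 7.7076, 0.0000 + -4.4500) = (7.7076, -4.4500)
link 1: phi[1] = -30 + 65 = 35 deg
  cos(35 deg) = 0.8192, sin(35 deg) = 0.5736
  joint[2] = (7.7076, -4.4500) + 1.5 * (0.8192, 0.5736) = (7.7076 + 1.2287, -4.4500 + 0.8604) = (8.9364, -3.5896)
End effector: (8.9364, -3.5896)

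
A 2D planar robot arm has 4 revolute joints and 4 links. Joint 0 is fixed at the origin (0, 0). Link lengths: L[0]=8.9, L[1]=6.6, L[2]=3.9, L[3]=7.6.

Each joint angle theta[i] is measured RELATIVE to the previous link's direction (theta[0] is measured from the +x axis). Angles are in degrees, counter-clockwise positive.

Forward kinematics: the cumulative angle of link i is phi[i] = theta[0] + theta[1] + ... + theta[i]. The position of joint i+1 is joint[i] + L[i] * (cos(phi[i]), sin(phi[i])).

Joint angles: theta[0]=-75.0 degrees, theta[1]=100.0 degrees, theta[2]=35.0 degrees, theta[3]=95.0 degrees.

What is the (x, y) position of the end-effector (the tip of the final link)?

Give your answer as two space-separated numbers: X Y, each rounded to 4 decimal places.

Answer: 3.3472 0.7819

Derivation:
joint[0] = (0.0000, 0.0000)  (base)
link 0: phi[0] = -75 = -75 deg
  cos(-75 deg) = 0.2588, sin(-75 deg) = -0.9659
  joint[1] = (0.0000, 0.0000) + 8.9 * (0.2588, -0.9659) = (0.0000 + 2.3035, 0.0000 + -8.5967) = (2.3035, -8.5967)
link 1: phi[1] = -75 + 100 = 25 deg
  cos(25 deg) = 0.9063, sin(25 deg) = 0.4226
  joint[2] = (2.3035, -8.5967) + 6.6 * (0.9063, 0.4226) = (2.3035 + 5.9816, -8.5967 + 2.7893) = (8.2851, -5.8075)
link 2: phi[2] = -75 + 100 + 35 = 60 deg
  cos(60 deg) = 0.5000, sin(60 deg) = 0.8660
  joint[3] = (8.2851, -5.8075) + 3.9 * (0.5000, 0.8660) = (8.2851 + 1.9500, -5.8075 + 3.3775) = (10.2351, -2.4300)
link 3: phi[3] = -75 + 100 + 35 + 95 = 155 deg
  cos(155 deg) = -0.9063, sin(155 deg) = 0.4226
  joint[4] = (10.2351, -2.4300) + 7.6 * (-0.9063, 0.4226) = (10.2351 + -6.8879, -2.4300 + 3.2119) = (3.3472, 0.7819)
End effector: (3.3472, 0.7819)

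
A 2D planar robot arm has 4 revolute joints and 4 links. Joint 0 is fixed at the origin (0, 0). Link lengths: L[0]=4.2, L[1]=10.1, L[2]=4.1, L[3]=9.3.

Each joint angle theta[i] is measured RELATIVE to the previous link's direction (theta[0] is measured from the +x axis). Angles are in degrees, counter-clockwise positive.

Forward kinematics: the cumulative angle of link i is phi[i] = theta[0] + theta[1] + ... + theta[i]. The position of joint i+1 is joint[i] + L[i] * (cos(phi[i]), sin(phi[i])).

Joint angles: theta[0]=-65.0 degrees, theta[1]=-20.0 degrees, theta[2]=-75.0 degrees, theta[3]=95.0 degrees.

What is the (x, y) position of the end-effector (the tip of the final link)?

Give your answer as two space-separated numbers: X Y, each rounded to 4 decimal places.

joint[0] = (0.0000, 0.0000)  (base)
link 0: phi[0] = -65 = -65 deg
  cos(-65 deg) = 0.4226, sin(-65 deg) = -0.9063
  joint[1] = (0.0000, 0.0000) + 4.2 * (0.4226, -0.9063) = (0.0000 + 1.7750, 0.0000 + -3.8065) = (1.7750, -3.8065)
link 1: phi[1] = -65 + -20 = -85 deg
  cos(-85 deg) = 0.0872, sin(-85 deg) = -0.9962
  joint[2] = (1.7750, -3.8065) + 10.1 * (0.0872, -0.9962) = (1.7750 + 0.8803, -3.8065 + -10.0616) = (2.6553, -13.8681)
link 2: phi[2] = -65 + -20 + -75 = -160 deg
  cos(-160 deg) = -0.9397, sin(-160 deg) = -0.3420
  joint[3] = (2.6553, -13.8681) + 4.1 * (-0.9397, -0.3420) = (2.6553 + -3.8527, -13.8681 + -1.4023) = (-1.1975, -15.2703)
link 3: phi[3] = -65 + -20 + -75 + 95 = -65 deg
  cos(-65 deg) = 0.4226, sin(-65 deg) = -0.9063
  joint[4] = (-1.1975, -15.2703) + 9.3 * (0.4226, -0.9063) = (-1.1975 + 3.9303, -15.2703 + -8.4287) = (2.7329, -23.6990)
End effector: (2.7329, -23.6990)

Answer: 2.7329 -23.6990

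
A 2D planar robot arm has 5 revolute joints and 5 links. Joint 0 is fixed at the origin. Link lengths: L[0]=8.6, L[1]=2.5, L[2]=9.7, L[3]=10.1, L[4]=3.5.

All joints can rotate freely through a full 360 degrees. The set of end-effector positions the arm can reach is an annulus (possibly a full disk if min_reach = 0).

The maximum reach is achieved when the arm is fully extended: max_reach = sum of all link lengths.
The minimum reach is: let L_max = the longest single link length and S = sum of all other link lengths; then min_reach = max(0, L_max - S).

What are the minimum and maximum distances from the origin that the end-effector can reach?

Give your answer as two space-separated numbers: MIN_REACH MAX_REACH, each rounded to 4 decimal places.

Answer: 0.0000 34.4000

Derivation:
Link lengths: [8.6, 2.5, 9.7, 10.1, 3.5]
max_reach = 8.6 + 2.5 + 9.7 + 10.1 + 3.5 = 34.4
L_max = max([8.6, 2.5, 9.7, 10.1, 3.5]) = 10.1
S (sum of others) = 34.4 - 10.1 = 24.3
min_reach = max(0, 10.1 - 24.3) = max(0, -14.2) = 0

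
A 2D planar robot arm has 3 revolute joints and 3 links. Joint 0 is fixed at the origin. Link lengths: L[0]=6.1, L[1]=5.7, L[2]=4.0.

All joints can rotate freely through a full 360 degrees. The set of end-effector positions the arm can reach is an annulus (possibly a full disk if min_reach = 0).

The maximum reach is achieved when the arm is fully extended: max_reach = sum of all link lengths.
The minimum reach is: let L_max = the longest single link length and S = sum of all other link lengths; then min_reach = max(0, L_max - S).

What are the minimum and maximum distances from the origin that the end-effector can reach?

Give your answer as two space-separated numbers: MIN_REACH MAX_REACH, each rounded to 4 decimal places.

Link lengths: [6.1, 5.7, 4.0]
max_reach = 6.1 + 5.7 + 4 = 15.8
L_max = max([6.1, 5.7, 4.0]) = 6.1
S (sum of others) = 15.8 - 6.1 = 9.7
min_reach = max(0, 6.1 - 9.7) = max(0, -3.6) = 0

Answer: 0.0000 15.8000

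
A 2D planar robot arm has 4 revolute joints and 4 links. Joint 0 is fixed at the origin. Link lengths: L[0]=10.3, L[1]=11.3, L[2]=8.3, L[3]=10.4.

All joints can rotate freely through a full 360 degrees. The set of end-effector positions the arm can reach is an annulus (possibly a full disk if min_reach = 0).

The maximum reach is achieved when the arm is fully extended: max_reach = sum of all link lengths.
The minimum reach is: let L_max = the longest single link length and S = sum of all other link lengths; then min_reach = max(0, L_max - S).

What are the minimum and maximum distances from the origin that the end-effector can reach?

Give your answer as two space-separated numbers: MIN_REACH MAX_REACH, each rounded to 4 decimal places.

Link lengths: [10.3, 11.3, 8.3, 10.4]
max_reach = 10.3 + 11.3 + 8.3 + 10.4 = 40.3
L_max = max([10.3, 11.3, 8.3, 10.4]) = 11.3
S (sum of others) = 40.3 - 11.3 = 29
min_reach = max(0, 11.3 - 29) = max(0, -17.7) = 0

Answer: 0.0000 40.3000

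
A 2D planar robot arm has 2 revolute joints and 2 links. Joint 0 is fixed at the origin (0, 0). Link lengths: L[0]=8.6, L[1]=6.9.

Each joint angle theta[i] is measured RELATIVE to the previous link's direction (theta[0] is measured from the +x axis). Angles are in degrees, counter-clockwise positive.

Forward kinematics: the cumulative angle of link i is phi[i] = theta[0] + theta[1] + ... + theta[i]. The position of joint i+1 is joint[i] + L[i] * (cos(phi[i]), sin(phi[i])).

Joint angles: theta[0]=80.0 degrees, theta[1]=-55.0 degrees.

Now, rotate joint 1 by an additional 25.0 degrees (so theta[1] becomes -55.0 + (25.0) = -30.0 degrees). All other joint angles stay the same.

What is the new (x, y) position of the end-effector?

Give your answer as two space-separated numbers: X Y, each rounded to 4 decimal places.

Answer: 5.9286 13.7551

Derivation:
joint[0] = (0.0000, 0.0000)  (base)
link 0: phi[0] = 80 = 80 deg
  cos(80 deg) = 0.1736, sin(80 deg) = 0.9848
  joint[1] = (0.0000, 0.0000) + 8.6 * (0.1736, 0.9848) = (0.0000 + 1.4934, 0.0000 + 8.4693) = (1.4934, 8.4693)
link 1: phi[1] = 80 + -30 = 50 deg
  cos(50 deg) = 0.6428, sin(50 deg) = 0.7660
  joint[2] = (1.4934, 8.4693) + 6.9 * (0.6428, 0.7660) = (1.4934 + 4.4352, 8.4693 + 5.2857) = (5.9286, 13.7551)
End effector: (5.9286, 13.7551)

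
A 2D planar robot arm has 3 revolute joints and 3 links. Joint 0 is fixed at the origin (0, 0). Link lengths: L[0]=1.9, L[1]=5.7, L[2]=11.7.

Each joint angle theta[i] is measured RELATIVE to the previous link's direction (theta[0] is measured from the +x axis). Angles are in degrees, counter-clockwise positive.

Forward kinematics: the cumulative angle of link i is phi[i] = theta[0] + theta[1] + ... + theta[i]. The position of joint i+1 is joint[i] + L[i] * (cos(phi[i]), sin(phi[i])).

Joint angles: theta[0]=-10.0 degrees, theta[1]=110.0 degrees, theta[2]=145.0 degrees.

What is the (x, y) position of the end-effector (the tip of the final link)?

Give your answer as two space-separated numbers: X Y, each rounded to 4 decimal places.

joint[0] = (0.0000, 0.0000)  (base)
link 0: phi[0] = -10 = -10 deg
  cos(-10 deg) = 0.9848, sin(-10 deg) = -0.1736
  joint[1] = (0.0000, 0.0000) + 1.9 * (0.9848, -0.1736) = (0.0000 + 1.8711, 0.0000 + -0.3299) = (1.8711, -0.3299)
link 1: phi[1] = -10 + 110 = 100 deg
  cos(100 deg) = -0.1736, sin(100 deg) = 0.9848
  joint[2] = (1.8711, -0.3299) + 5.7 * (-0.1736, 0.9848) = (1.8711 + -0.9898, -0.3299 + 5.6134) = (0.8813, 5.2835)
link 2: phi[2] = -10 + 110 + 145 = 245 deg
  cos(245 deg) = -0.4226, sin(245 deg) = -0.9063
  joint[3] = (0.8813, 5.2835) + 11.7 * (-0.4226, -0.9063) = (0.8813 + -4.9446, 5.2835 + -10.6038) = (-4.0633, -5.3203)
End effector: (-4.0633, -5.3203)

Answer: -4.0633 -5.3203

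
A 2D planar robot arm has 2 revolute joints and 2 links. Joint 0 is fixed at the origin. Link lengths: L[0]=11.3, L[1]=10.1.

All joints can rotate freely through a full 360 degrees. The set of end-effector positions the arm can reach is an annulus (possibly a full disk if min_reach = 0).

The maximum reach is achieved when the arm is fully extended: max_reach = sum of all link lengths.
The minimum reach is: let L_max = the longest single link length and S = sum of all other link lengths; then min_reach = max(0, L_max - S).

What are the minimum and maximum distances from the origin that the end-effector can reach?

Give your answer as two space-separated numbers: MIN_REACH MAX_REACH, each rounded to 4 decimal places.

Link lengths: [11.3, 10.1]
max_reach = 11.3 + 10.1 = 21.4
L_max = max([11.3, 10.1]) = 11.3
S (sum of others) = 21.4 - 11.3 = 10.1
min_reach = max(0, 11.3 - 10.1) = max(0, 1.2) = 1.2

Answer: 1.2000 21.4000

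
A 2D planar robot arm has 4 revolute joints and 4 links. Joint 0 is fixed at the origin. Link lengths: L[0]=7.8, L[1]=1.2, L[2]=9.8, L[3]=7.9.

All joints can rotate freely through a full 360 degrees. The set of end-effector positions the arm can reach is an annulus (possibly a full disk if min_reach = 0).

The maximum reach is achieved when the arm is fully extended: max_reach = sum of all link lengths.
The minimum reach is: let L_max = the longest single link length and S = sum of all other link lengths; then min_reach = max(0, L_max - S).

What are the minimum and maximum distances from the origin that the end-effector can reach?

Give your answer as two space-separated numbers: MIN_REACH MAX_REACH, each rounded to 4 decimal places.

Link lengths: [7.8, 1.2, 9.8, 7.9]
max_reach = 7.8 + 1.2 + 9.8 + 7.9 = 26.7
L_max = max([7.8, 1.2, 9.8, 7.9]) = 9.8
S (sum of others) = 26.7 - 9.8 = 16.9
min_reach = max(0, 9.8 - 16.9) = max(0, -7.1) = 0

Answer: 0.0000 26.7000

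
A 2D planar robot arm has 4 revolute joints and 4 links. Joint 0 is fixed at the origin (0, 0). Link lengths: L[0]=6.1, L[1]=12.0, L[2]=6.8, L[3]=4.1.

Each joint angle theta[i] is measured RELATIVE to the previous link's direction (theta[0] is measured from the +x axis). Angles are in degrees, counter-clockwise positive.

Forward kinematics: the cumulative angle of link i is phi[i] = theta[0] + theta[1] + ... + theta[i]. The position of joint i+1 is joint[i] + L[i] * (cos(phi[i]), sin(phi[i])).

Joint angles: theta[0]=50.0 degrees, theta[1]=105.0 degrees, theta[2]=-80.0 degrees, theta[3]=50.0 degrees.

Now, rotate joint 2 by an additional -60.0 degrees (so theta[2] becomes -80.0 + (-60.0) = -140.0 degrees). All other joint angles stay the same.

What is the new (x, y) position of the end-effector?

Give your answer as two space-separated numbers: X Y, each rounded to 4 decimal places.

Answer: 1.3463 15.2201

Derivation:
joint[0] = (0.0000, 0.0000)  (base)
link 0: phi[0] = 50 = 50 deg
  cos(50 deg) = 0.6428, sin(50 deg) = 0.7660
  joint[1] = (0.0000, 0.0000) + 6.1 * (0.6428, 0.7660) = (0.0000 + 3.9210, 0.0000 + 4.6729) = (3.9210, 4.6729)
link 1: phi[1] = 50 + 105 = 155 deg
  cos(155 deg) = -0.9063, sin(155 deg) = 0.4226
  joint[2] = (3.9210, 4.6729) + 12 * (-0.9063, 0.4226) = (3.9210 + -10.8757, 4.6729 + 5.0714) = (-6.9547, 9.7443)
link 2: phi[2] = 50 + 105 + -140 = 15 deg
  cos(15 deg) = 0.9659, sin(15 deg) = 0.2588
  joint[3] = (-6.9547, 9.7443) + 6.8 * (0.9659, 0.2588) = (-6.9547 + 6.5683, 9.7443 + 1.7600) = (-0.3864, 11.5043)
link 3: phi[3] = 50 + 105 + -140 + 50 = 65 deg
  cos(65 deg) = 0.4226, sin(65 deg) = 0.9063
  joint[4] = (-0.3864, 11.5043) + 4.1 * (0.4226, 0.9063) = (-0.3864 + 1.7327, 11.5043 + 3.7159) = (1.3463, 15.2201)
End effector: (1.3463, 15.2201)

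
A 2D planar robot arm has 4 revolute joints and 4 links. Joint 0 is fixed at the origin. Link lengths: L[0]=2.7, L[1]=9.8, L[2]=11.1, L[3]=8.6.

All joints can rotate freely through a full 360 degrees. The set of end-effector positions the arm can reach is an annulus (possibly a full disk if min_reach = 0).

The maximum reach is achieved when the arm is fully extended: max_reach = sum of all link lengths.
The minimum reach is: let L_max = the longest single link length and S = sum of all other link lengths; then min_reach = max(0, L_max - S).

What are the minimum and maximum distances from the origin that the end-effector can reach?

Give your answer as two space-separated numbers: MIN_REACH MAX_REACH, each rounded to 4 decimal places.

Answer: 0.0000 32.2000

Derivation:
Link lengths: [2.7, 9.8, 11.1, 8.6]
max_reach = 2.7 + 9.8 + 11.1 + 8.6 = 32.2
L_max = max([2.7, 9.8, 11.1, 8.6]) = 11.1
S (sum of others) = 32.2 - 11.1 = 21.1
min_reach = max(0, 11.1 - 21.1) = max(0, -10) = 0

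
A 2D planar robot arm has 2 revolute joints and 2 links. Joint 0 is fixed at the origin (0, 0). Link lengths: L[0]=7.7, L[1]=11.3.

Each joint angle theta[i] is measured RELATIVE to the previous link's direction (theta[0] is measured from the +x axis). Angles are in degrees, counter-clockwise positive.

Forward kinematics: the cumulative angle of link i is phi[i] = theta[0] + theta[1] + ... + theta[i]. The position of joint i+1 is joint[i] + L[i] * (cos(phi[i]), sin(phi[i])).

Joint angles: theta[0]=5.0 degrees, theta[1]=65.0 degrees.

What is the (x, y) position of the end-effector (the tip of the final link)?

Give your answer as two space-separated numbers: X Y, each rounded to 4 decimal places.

joint[0] = (0.0000, 0.0000)  (base)
link 0: phi[0] = 5 = 5 deg
  cos(5 deg) = 0.9962, sin(5 deg) = 0.0872
  joint[1] = (0.0000, 0.0000) + 7.7 * (0.9962, 0.0872) = (0.0000 + 7.6707, 0.0000 + 0.6711) = (7.6707, 0.6711)
link 1: phi[1] = 5 + 65 = 70 deg
  cos(70 deg) = 0.3420, sin(70 deg) = 0.9397
  joint[2] = (7.6707, 0.6711) + 11.3 * (0.3420, 0.9397) = (7.6707 + 3.8648, 0.6711 + 10.6185) = (11.5355, 11.2896)
End effector: (11.5355, 11.2896)

Answer: 11.5355 11.2896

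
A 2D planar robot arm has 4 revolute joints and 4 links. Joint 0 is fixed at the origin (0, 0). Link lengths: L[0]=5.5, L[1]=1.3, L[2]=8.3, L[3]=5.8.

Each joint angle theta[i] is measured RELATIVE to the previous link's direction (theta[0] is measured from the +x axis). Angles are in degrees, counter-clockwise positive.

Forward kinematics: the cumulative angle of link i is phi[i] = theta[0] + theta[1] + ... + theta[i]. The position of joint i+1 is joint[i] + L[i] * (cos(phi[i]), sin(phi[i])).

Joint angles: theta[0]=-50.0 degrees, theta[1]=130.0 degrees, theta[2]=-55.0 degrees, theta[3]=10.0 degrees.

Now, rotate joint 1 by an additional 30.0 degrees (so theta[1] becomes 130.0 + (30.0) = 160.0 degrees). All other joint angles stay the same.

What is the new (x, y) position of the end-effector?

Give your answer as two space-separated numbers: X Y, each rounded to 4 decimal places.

Answer: 10.3026 9.0639

Derivation:
joint[0] = (0.0000, 0.0000)  (base)
link 0: phi[0] = -50 = -50 deg
  cos(-50 deg) = 0.6428, sin(-50 deg) = -0.7660
  joint[1] = (0.0000, 0.0000) + 5.5 * (0.6428, -0.7660) = (0.0000 + 3.5353, 0.0000 + -4.2132) = (3.5353, -4.2132)
link 1: phi[1] = -50 + 160 = 110 deg
  cos(110 deg) = -0.3420, sin(110 deg) = 0.9397
  joint[2] = (3.5353, -4.2132) + 1.3 * (-0.3420, 0.9397) = (3.5353 + -0.4446, -4.2132 + 1.2216) = (3.0907, -2.9916)
link 2: phi[2] = -50 + 160 + -55 = 55 deg
  cos(55 deg) = 0.5736, sin(55 deg) = 0.8192
  joint[3] = (3.0907, -2.9916) + 8.3 * (0.5736, 0.8192) = (3.0907 + 4.7607, -2.9916 + 6.7990) = (7.8514, 3.8073)
link 3: phi[3] = -50 + 160 + -55 + 10 = 65 deg
  cos(65 deg) = 0.4226, sin(65 deg) = 0.9063
  joint[4] = (7.8514, 3.8073) + 5.8 * (0.4226, 0.9063) = (7.8514 + 2.4512, 3.8073 + 5.2566) = (10.3026, 9.0639)
End effector: (10.3026, 9.0639)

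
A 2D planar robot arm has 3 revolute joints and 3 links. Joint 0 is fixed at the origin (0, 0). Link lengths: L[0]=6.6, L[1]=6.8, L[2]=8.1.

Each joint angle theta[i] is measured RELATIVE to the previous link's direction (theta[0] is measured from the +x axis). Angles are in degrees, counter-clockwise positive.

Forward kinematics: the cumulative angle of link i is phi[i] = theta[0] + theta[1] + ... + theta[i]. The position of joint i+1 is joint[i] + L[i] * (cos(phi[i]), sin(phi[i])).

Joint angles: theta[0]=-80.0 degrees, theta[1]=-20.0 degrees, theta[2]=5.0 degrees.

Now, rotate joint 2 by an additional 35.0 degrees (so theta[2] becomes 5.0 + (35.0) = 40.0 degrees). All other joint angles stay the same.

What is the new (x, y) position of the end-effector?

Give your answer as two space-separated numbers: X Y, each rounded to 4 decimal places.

joint[0] = (0.0000, 0.0000)  (base)
link 0: phi[0] = -80 = -80 deg
  cos(-80 deg) = 0.1736, sin(-80 deg) = -0.9848
  joint[1] = (0.0000, 0.0000) + 6.6 * (0.1736, -0.9848) = (0.0000 + 1.1461, 0.0000 + -6.4997) = (1.1461, -6.4997)
link 1: phi[1] = -80 + -20 = -100 deg
  cos(-100 deg) = -0.1736, sin(-100 deg) = -0.9848
  joint[2] = (1.1461, -6.4997) + 6.8 * (-0.1736, -0.9848) = (1.1461 + -1.1808, -6.4997 + -6.6967) = (-0.0347, -13.1964)
link 2: phi[2] = -80 + -20 + 40 = -60 deg
  cos(-60 deg) = 0.5000, sin(-60 deg) = -0.8660
  joint[3] = (-0.0347, -13.1964) + 8.1 * (0.5000, -0.8660) = (-0.0347 + 4.0500, -13.1964 + -7.0148) = (4.0153, -20.2112)
End effector: (4.0153, -20.2112)

Answer: 4.0153 -20.2112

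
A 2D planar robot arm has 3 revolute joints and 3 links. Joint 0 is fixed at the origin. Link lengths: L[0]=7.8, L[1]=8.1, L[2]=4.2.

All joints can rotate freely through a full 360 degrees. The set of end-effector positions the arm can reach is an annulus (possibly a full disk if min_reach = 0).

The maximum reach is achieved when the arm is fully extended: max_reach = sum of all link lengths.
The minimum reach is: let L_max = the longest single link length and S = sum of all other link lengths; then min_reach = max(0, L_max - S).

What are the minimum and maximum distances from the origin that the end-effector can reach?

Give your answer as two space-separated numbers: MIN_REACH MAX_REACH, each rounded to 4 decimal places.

Answer: 0.0000 20.1000

Derivation:
Link lengths: [7.8, 8.1, 4.2]
max_reach = 7.8 + 8.1 + 4.2 = 20.1
L_max = max([7.8, 8.1, 4.2]) = 8.1
S (sum of others) = 20.1 - 8.1 = 12
min_reach = max(0, 8.1 - 12) = max(0, -3.9) = 0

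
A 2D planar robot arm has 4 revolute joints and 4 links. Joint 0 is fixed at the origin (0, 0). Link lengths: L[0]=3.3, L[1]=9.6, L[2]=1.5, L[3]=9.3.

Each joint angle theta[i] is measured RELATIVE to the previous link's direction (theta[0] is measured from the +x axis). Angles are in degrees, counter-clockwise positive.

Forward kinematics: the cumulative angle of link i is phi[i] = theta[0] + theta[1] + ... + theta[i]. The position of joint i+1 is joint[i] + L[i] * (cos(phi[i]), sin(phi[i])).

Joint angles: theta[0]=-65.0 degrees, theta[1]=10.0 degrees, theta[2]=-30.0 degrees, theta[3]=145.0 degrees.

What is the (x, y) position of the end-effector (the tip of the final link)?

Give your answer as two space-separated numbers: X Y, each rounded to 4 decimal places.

Answer: 11.6817 -4.2949

Derivation:
joint[0] = (0.0000, 0.0000)  (base)
link 0: phi[0] = -65 = -65 deg
  cos(-65 deg) = 0.4226, sin(-65 deg) = -0.9063
  joint[1] = (0.0000, 0.0000) + 3.3 * (0.4226, -0.9063) = (0.0000 + 1.3946, 0.0000 + -2.9908) = (1.3946, -2.9908)
link 1: phi[1] = -65 + 10 = -55 deg
  cos(-55 deg) = 0.5736, sin(-55 deg) = -0.8192
  joint[2] = (1.3946, -2.9908) + 9.6 * (0.5736, -0.8192) = (1.3946 + 5.5063, -2.9908 + -7.8639) = (6.9010, -10.8547)
link 2: phi[2] = -65 + 10 + -30 = -85 deg
  cos(-85 deg) = 0.0872, sin(-85 deg) = -0.9962
  joint[3] = (6.9010, -10.8547) + 1.5 * (0.0872, -0.9962) = (6.9010 + 0.1307, -10.8547 + -1.4943) = (7.0317, -12.3490)
link 3: phi[3] = -65 + 10 + -30 + 145 = 60 deg
  cos(60 deg) = 0.5000, sin(60 deg) = 0.8660
  joint[4] = (7.0317, -12.3490) + 9.3 * (0.5000, 0.8660) = (7.0317 + 4.6500, -12.3490 + 8.0540) = (11.6817, -4.2949)
End effector: (11.6817, -4.2949)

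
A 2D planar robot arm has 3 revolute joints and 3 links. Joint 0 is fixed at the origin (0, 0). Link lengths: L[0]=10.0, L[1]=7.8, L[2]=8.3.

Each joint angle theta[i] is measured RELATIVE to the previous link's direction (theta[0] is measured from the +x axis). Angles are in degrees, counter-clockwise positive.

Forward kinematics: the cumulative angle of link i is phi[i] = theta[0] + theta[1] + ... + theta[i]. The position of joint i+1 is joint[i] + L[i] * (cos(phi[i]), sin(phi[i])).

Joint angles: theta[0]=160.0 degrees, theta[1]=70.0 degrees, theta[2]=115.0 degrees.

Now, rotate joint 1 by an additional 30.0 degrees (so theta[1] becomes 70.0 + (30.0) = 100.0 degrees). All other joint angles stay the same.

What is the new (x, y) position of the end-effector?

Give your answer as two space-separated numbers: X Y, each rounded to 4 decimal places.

Answer: -2.7342 -2.1131

Derivation:
joint[0] = (0.0000, 0.0000)  (base)
link 0: phi[0] = 160 = 160 deg
  cos(160 deg) = -0.9397, sin(160 deg) = 0.3420
  joint[1] = (0.0000, 0.0000) + 10 * (-0.9397, 0.3420) = (0.0000 + -9.3969, 0.0000 + 3.4202) = (-9.3969, 3.4202)
link 1: phi[1] = 160 + 100 = 260 deg
  cos(260 deg) = -0.1736, sin(260 deg) = -0.9848
  joint[2] = (-9.3969, 3.4202) + 7.8 * (-0.1736, -0.9848) = (-9.3969 + -1.3545, 3.4202 + -7.6815) = (-10.7514, -4.2613)
link 2: phi[2] = 160 + 100 + 115 = 375 deg
  cos(375 deg) = 0.9659, sin(375 deg) = 0.2588
  joint[3] = (-10.7514, -4.2613) + 8.3 * (0.9659, 0.2588) = (-10.7514 + 8.0172, -4.2613 + 2.1482) = (-2.7342, -2.1131)
End effector: (-2.7342, -2.1131)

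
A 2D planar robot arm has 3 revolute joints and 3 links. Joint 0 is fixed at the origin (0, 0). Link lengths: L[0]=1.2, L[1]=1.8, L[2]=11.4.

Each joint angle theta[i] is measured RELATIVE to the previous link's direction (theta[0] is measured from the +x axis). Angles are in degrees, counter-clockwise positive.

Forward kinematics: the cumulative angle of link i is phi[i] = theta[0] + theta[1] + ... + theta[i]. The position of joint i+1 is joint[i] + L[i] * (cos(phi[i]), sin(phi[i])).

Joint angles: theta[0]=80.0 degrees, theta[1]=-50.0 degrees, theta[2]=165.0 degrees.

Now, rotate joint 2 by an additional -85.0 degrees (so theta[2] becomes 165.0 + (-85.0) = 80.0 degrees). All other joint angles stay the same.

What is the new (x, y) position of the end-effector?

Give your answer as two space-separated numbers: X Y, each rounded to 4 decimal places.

Answer: -2.1318 12.7943

Derivation:
joint[0] = (0.0000, 0.0000)  (base)
link 0: phi[0] = 80 = 80 deg
  cos(80 deg) = 0.1736, sin(80 deg) = 0.9848
  joint[1] = (0.0000, 0.0000) + 1.2 * (0.1736, 0.9848) = (0.0000 + 0.2084, 0.0000 + 1.1818) = (0.2084, 1.1818)
link 1: phi[1] = 80 + -50 = 30 deg
  cos(30 deg) = 0.8660, sin(30 deg) = 0.5000
  joint[2] = (0.2084, 1.1818) + 1.8 * (0.8660, 0.5000) = (0.2084 + 1.5588, 1.1818 + 0.9000) = (1.7672, 2.0818)
link 2: phi[2] = 80 + -50 + 80 = 110 deg
  cos(110 deg) = -0.3420, sin(110 deg) = 0.9397
  joint[3] = (1.7672, 2.0818) + 11.4 * (-0.3420, 0.9397) = (1.7672 + -3.8990, 2.0818 + 10.7125) = (-2.1318, 12.7943)
End effector: (-2.1318, 12.7943)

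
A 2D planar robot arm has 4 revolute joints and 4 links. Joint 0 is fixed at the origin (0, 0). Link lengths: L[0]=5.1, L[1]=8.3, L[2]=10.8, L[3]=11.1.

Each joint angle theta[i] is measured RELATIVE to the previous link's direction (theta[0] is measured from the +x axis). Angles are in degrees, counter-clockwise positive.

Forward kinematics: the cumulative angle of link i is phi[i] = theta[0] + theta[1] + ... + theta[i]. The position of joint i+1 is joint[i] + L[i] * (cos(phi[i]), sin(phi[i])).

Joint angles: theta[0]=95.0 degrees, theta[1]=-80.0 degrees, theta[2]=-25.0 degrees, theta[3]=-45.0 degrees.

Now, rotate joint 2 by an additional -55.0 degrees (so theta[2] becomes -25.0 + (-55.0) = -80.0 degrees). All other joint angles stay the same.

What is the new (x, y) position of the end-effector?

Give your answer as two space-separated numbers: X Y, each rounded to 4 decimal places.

joint[0] = (0.0000, 0.0000)  (base)
link 0: phi[0] = 95 = 95 deg
  cos(95 deg) = -0.0872, sin(95 deg) = 0.9962
  joint[1] = (0.0000, 0.0000) + 5.1 * (-0.0872, 0.9962) = (0.0000 + -0.4445, 0.0000 + 5.0806) = (-0.4445, 5.0806)
link 1: phi[1] = 95 + -80 = 15 deg
  cos(15 deg) = 0.9659, sin(15 deg) = 0.2588
  joint[2] = (-0.4445, 5.0806) + 8.3 * (0.9659, 0.2588) = (-0.4445 + 8.0172, 5.0806 + 2.1482) = (7.5727, 7.2288)
link 2: phi[2] = 95 + -80 + -80 = -65 deg
  cos(-65 deg) = 0.4226, sin(-65 deg) = -0.9063
  joint[3] = (7.5727, 7.2288) + 10.8 * (0.4226, -0.9063) = (7.5727 + 4.5643, 7.2288 + -9.7881) = (12.1370, -2.5593)
link 3: phi[3] = 95 + -80 + -80 + -45 = -110 deg
  cos(-110 deg) = -0.3420, sin(-110 deg) = -0.9397
  joint[4] = (12.1370, -2.5593) + 11.1 * (-0.3420, -0.9397) = (12.1370 + -3.7964, -2.5593 + -10.4306) = (8.3405, -12.9899)
End effector: (8.3405, -12.9899)

Answer: 8.3405 -12.9899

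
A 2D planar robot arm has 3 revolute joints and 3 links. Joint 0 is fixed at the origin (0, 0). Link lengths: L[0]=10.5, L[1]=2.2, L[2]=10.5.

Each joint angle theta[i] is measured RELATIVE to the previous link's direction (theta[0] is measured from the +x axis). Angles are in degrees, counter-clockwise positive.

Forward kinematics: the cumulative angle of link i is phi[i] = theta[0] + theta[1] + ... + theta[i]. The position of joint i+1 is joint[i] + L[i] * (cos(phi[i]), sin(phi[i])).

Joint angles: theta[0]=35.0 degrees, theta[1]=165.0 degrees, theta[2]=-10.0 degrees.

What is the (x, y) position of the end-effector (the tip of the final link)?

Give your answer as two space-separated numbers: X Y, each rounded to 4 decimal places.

joint[0] = (0.0000, 0.0000)  (base)
link 0: phi[0] = 35 = 35 deg
  cos(35 deg) = 0.8192, sin(35 deg) = 0.5736
  joint[1] = (0.0000, 0.0000) + 10.5 * (0.8192, 0.5736) = (0.0000 + 8.6011, 0.0000 + 6.0226) = (8.6011, 6.0226)
link 1: phi[1] = 35 + 165 = 200 deg
  cos(200 deg) = -0.9397, sin(200 deg) = -0.3420
  joint[2] = (8.6011, 6.0226) + 2.2 * (-0.9397, -0.3420) = (8.6011 + -2.0673, 6.0226 + -0.7524) = (6.5338, 5.2701)
link 2: phi[2] = 35 + 165 + -10 = 190 deg
  cos(190 deg) = -0.9848, sin(190 deg) = -0.1736
  joint[3] = (6.5338, 5.2701) + 10.5 * (-0.9848, -0.1736) = (6.5338 + -10.3405, 5.2701 + -1.8233) = (-3.8067, 3.4468)
End effector: (-3.8067, 3.4468)

Answer: -3.8067 3.4468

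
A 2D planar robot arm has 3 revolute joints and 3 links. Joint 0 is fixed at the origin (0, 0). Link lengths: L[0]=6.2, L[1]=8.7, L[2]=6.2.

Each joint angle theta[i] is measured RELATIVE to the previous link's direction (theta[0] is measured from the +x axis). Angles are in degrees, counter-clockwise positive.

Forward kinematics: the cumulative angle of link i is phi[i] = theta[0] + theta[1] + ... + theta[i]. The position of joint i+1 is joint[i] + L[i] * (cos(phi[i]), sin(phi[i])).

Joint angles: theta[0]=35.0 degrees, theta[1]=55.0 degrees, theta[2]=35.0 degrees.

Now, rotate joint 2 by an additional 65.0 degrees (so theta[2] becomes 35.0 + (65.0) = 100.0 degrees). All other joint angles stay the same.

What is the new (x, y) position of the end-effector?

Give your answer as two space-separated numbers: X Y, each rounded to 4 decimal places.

joint[0] = (0.0000, 0.0000)  (base)
link 0: phi[0] = 35 = 35 deg
  cos(35 deg) = 0.8192, sin(35 deg) = 0.5736
  joint[1] = (0.0000, 0.0000) + 6.2 * (0.8192, 0.5736) = (0.0000 + 5.0787, 0.0000 + 3.5562) = (5.0787, 3.5562)
link 1: phi[1] = 35 + 55 = 90 deg
  cos(90 deg) = 0.0000, sin(90 deg) = 1.0000
  joint[2] = (5.0787, 3.5562) + 8.7 * (0.0000, 1.0000) = (5.0787 + 0.0000, 3.5562 + 8.7000) = (5.0787, 12.2562)
link 2: phi[2] = 35 + 55 + 100 = 190 deg
  cos(190 deg) = -0.9848, sin(190 deg) = -0.1736
  joint[3] = (5.0787, 12.2562) + 6.2 * (-0.9848, -0.1736) = (5.0787 + -6.1058, 12.2562 + -1.0766) = (-1.0271, 11.1796)
End effector: (-1.0271, 11.1796)

Answer: -1.0271 11.1796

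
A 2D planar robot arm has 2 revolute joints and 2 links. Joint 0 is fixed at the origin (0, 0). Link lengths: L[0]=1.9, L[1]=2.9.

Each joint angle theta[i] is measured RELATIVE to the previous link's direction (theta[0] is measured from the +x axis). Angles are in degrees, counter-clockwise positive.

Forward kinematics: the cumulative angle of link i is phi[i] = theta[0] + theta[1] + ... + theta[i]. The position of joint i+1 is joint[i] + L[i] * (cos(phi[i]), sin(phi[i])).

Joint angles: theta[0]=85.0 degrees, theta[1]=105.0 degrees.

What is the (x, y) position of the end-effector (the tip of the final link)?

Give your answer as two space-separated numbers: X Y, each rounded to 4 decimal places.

Answer: -2.6903 1.3892

Derivation:
joint[0] = (0.0000, 0.0000)  (base)
link 0: phi[0] = 85 = 85 deg
  cos(85 deg) = 0.0872, sin(85 deg) = 0.9962
  joint[1] = (0.0000, 0.0000) + 1.9 * (0.0872, 0.9962) = (0.0000 + 0.1656, 0.0000 + 1.8928) = (0.1656, 1.8928)
link 1: phi[1] = 85 + 105 = 190 deg
  cos(190 deg) = -0.9848, sin(190 deg) = -0.1736
  joint[2] = (0.1656, 1.8928) + 2.9 * (-0.9848, -0.1736) = (0.1656 + -2.8559, 1.8928 + -0.5036) = (-2.6903, 1.3892)
End effector: (-2.6903, 1.3892)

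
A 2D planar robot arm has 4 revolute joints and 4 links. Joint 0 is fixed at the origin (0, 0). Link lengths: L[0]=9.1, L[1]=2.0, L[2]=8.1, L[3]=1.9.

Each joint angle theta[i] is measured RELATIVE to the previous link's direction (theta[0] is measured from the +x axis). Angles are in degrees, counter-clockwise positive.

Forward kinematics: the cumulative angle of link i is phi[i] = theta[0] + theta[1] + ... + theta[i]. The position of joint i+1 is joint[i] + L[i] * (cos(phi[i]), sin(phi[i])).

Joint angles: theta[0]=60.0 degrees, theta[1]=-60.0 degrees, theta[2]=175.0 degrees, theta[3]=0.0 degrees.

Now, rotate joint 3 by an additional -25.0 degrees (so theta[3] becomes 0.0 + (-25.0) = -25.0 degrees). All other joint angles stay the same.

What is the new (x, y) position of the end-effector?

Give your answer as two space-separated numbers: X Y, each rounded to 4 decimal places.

Answer: -3.1646 9.5368

Derivation:
joint[0] = (0.0000, 0.0000)  (base)
link 0: phi[0] = 60 = 60 deg
  cos(60 deg) = 0.5000, sin(60 deg) = 0.8660
  joint[1] = (0.0000, 0.0000) + 9.1 * (0.5000, 0.8660) = (0.0000 + 4.5500, 0.0000 + 7.8808) = (4.5500, 7.8808)
link 1: phi[1] = 60 + -60 = 0 deg
  cos(0 deg) = 1.0000, sin(0 deg) = 0.0000
  joint[2] = (4.5500, 7.8808) + 2 * (1.0000, 0.0000) = (4.5500 + 2.0000, 7.8808 + 0.0000) = (6.5500, 7.8808)
link 2: phi[2] = 60 + -60 + 175 = 175 deg
  cos(175 deg) = -0.9962, sin(175 deg) = 0.0872
  joint[3] = (6.5500, 7.8808) + 8.1 * (-0.9962, 0.0872) = (6.5500 + -8.0692, 7.8808 + 0.7060) = (-1.5192, 8.5868)
link 3: phi[3] = 60 + -60 + 175 + -25 = 150 deg
  cos(150 deg) = -0.8660, sin(150 deg) = 0.5000
  joint[4] = (-1.5192, 8.5868) + 1.9 * (-0.8660, 0.5000) = (-1.5192 + -1.6454, 8.5868 + 0.9500) = (-3.1646, 9.5368)
End effector: (-3.1646, 9.5368)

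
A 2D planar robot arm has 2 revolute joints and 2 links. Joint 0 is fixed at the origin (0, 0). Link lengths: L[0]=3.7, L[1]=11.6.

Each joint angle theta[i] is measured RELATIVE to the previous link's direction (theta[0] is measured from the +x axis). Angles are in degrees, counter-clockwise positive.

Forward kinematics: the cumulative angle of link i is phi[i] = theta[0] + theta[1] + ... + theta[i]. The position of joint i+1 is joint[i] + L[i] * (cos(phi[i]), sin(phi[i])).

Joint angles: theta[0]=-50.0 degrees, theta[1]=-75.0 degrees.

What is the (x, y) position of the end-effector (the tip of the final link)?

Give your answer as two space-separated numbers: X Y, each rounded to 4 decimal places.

Answer: -4.2752 -12.3365

Derivation:
joint[0] = (0.0000, 0.0000)  (base)
link 0: phi[0] = -50 = -50 deg
  cos(-50 deg) = 0.6428, sin(-50 deg) = -0.7660
  joint[1] = (0.0000, 0.0000) + 3.7 * (0.6428, -0.7660) = (0.0000 + 2.3783, 0.0000 + -2.8344) = (2.3783, -2.8344)
link 1: phi[1] = -50 + -75 = -125 deg
  cos(-125 deg) = -0.5736, sin(-125 deg) = -0.8192
  joint[2] = (2.3783, -2.8344) + 11.6 * (-0.5736, -0.8192) = (2.3783 + -6.6535, -2.8344 + -9.5022) = (-4.2752, -12.3365)
End effector: (-4.2752, -12.3365)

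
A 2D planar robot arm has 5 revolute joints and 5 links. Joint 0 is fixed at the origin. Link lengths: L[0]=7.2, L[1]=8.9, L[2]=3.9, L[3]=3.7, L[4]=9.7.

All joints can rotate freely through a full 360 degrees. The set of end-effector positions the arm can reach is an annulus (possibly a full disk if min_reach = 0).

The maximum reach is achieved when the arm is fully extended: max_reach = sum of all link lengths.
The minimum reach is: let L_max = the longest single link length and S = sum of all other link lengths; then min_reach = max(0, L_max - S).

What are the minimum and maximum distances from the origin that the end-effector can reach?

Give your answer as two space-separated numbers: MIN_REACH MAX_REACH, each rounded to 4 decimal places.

Answer: 0.0000 33.4000

Derivation:
Link lengths: [7.2, 8.9, 3.9, 3.7, 9.7]
max_reach = 7.2 + 8.9 + 3.9 + 3.7 + 9.7 = 33.4
L_max = max([7.2, 8.9, 3.9, 3.7, 9.7]) = 9.7
S (sum of others) = 33.4 - 9.7 = 23.7
min_reach = max(0, 9.7 - 23.7) = max(0, -14) = 0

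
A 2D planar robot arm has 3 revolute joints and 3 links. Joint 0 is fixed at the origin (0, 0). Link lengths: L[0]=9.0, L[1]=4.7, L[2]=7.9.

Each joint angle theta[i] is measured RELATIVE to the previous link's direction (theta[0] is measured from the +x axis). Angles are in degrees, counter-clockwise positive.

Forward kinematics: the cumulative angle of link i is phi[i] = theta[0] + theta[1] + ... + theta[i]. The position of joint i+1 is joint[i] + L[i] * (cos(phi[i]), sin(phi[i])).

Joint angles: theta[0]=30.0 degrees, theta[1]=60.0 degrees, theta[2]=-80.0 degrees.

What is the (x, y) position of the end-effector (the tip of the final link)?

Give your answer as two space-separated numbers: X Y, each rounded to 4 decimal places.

Answer: 15.5742 10.5718

Derivation:
joint[0] = (0.0000, 0.0000)  (base)
link 0: phi[0] = 30 = 30 deg
  cos(30 deg) = 0.8660, sin(30 deg) = 0.5000
  joint[1] = (0.0000, 0.0000) + 9 * (0.8660, 0.5000) = (0.0000 + 7.7942, 0.0000 + 4.5000) = (7.7942, 4.5000)
link 1: phi[1] = 30 + 60 = 90 deg
  cos(90 deg) = 0.0000, sin(90 deg) = 1.0000
  joint[2] = (7.7942, 4.5000) + 4.7 * (0.0000, 1.0000) = (7.7942 + 0.0000, 4.5000 + 4.7000) = (7.7942, 9.2000)
link 2: phi[2] = 30 + 60 + -80 = 10 deg
  cos(10 deg) = 0.9848, sin(10 deg) = 0.1736
  joint[3] = (7.7942, 9.2000) + 7.9 * (0.9848, 0.1736) = (7.7942 + 7.7800, 9.2000 + 1.3718) = (15.5742, 10.5718)
End effector: (15.5742, 10.5718)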